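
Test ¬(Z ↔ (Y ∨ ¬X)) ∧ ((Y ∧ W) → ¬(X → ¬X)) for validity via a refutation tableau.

Assume the negation and expand:
Initial set: {F (¬(Z ↔ (Y ∨ ¬X)) ∧ ((Y ∧ W) → ¬(X → ¬X)))}.
F (¬(Z ↔ (Y ∨ ¬X)) ∧ ((Y ∧ W) → ¬(X → ¬X))): β-rule — branch into F ¬(Z ↔ (Y ∨ ¬X))  //  F ((Y ∧ W) → ¬(X → ¬X)).
  branch 1 (add F ¬(Z ↔ (Y ∨ ¬X))):
    F ¬(Z ↔ (Y ∨ ¬X)): β-rule — branch into T Z, T (Y ∨ ¬X)  //  F Z, F (Y ∨ ¬X).
      branch 1.1 (add T Z, T (Y ∨ ¬X)):
        T (Y ∨ ¬X): β-rule — branch into T Y  //  T ¬X.
          branch 1.1.1 (add T Y):
            ○ open, literals {Y=true, Z=true}.
          branch 1.1.2 (add T ¬X):
            ○ open, literals {X=false, Z=true}.
      branch 1.2 (add F Z, F (Y ∨ ¬X)):
        F (Y ∨ ¬X): α-rule — add F Y, F ¬X.
        ○ open, literals {X=true, Y=false, Z=false}.
  branch 2 (add F ((Y ∧ W) → ¬(X → ¬X))):
    F ((Y ∧ W) → ¬(X → ¬X)): α-rule — add T (Y ∧ W), F ¬(X → ¬X).
    T (Y ∧ W): α-rule — add T Y, T W.
    F ¬(X → ¬X): β-rule — branch into F X  //  T ¬X.
      branch 2.1 (add F X):
        ○ open, literals {W=true, X=false, Y=true}.
      branch 2.2 (add T ¬X):
        ○ open, literals {W=true, X=false, Y=true}.
0 branches closed, 5 open.
An open branch gives a countermodel: Y=true, Z=true (unmentioned atoms arbitrary); under it the original formula is false.

Not valid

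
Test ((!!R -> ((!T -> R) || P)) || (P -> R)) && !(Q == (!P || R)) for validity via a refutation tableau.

Not valid

Assume the negation and expand:
Initial set: {F (((!!R -> ((!T -> R) || P)) || (P -> R)) && !(Q == (!P || R)))}.
F (((!!R -> ((!T -> R) || P)) || (P -> R)) && !(Q == (!P || R))): β-rule — branch into F ((!!R -> ((!T -> R) || P)) || (P -> R))  //  F !(Q == (!P || R)).
  branch 1 (add F ((!!R -> ((!T -> R) || P)) || (P -> R))):
    F ((!!R -> ((!T -> R) || P)) || (P -> R)): α-rule — add F (!!R -> ((!T -> R) || P)), F (P -> R).
    F (!!R -> ((!T -> R) || P)): α-rule — add T !!R, F ((!T -> R) || P).
    F (P -> R): α-rule — add T P, F R.
    T !!R: drop double negation, giving T R.
    × closes — contains both R and !R.
  branch 2 (add F !(Q == (!P || R))):
    F !(Q == (!P || R)): β-rule — branch into T Q, T (!P || R)  //  F Q, F (!P || R).
      branch 2.1 (add T Q, T (!P || R)):
        T (!P || R): β-rule — branch into T !P  //  T R.
          branch 2.1.1 (add T !P):
            ○ open, literals {P=false, Q=true}.
          branch 2.1.2 (add T R):
            ○ open, literals {Q=true, R=true}.
      branch 2.2 (add F Q, F (!P || R)):
        F (!P || R): α-rule — add F !P, F R.
        ○ open, literals {P=true, Q=false, R=false}.
1 branch closed, 3 open.
An open branch gives a countermodel: P=false, Q=true (unmentioned atoms arbitrary); under it the original formula is false.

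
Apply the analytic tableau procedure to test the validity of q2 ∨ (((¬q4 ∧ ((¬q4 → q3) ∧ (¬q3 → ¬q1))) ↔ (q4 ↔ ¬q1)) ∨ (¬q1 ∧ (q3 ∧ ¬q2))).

Assume the negation and expand:
Initial set: {F (q2 ∨ (((¬q4 ∧ ((¬q4 → q3) ∧ (¬q3 → ¬q1))) ↔ (q4 ↔ ¬q1)) ∨ (¬q1 ∧ (q3 ∧ ¬q2))))}.
F (q2 ∨ (((¬q4 ∧ ((¬q4 → q3) ∧ (¬q3 → ¬q1))) ↔ (q4 ↔ ¬q1)) ∨ (¬q1 ∧ (q3 ∧ ¬q2)))): α-rule — add F q2, F (((¬q4 ∧ ((¬q4 → q3) ∧ (¬q3 → ¬q1))) ↔ (q4 ↔ ¬q1)) ∨ (¬q1 ∧ (q3 ∧ ¬q2))).
F (((¬q4 ∧ ((¬q4 → q3) ∧ (¬q3 → ¬q1))) ↔ (q4 ↔ ¬q1)) ∨ (¬q1 ∧ (q3 ∧ ¬q2))): α-rule — add F ((¬q4 ∧ ((¬q4 → q3) ∧ (¬q3 → ¬q1))) ↔ (q4 ↔ ¬q1)), F (¬q1 ∧ (q3 ∧ ¬q2)).
F ((¬q4 ∧ ((¬q4 → q3) ∧ (¬q3 → ¬q1))) ↔ (q4 ↔ ¬q1)): β-rule — branch into T (¬q4 ∧ ((¬q4 → q3) ∧ (¬q3 → ¬q1))), F (q4 ↔ ¬q1)  //  F (¬q4 ∧ ((¬q4 → q3) ∧ (¬q3 → ¬q1))), T (q4 ↔ ¬q1).
  branch 1 (add T (¬q4 ∧ ((¬q4 → q3) ∧ (¬q3 → ¬q1))), F (q4 ↔ ¬q1)):
    T (¬q4 ∧ ((¬q4 → q3) ∧ (¬q3 → ¬q1))): α-rule — add T ¬q4, T ((¬q4 → q3) ∧ (¬q3 → ¬q1)).
    T ((¬q4 → q3) ∧ (¬q3 → ¬q1)): α-rule — add T (¬q4 → q3), T (¬q3 → ¬q1).
    F (¬q1 ∧ (q3 ∧ ¬q2)): β-rule — branch into F ¬q1  //  F (q3 ∧ ¬q2).
      branch 1.1 (add F ¬q1):
        F (q4 ↔ ¬q1): β-rule — branch into T q4, F ¬q1  //  F q4, T ¬q1.
          branch 1.1.1 (add T q4, F ¬q1):
            × closes — contains both q4 and ¬q4.
          branch 1.1.2 (add F q4, T ¬q1):
            × closes — contains both q1 and ¬q1.
      branch 1.2 (add F (q3 ∧ ¬q2)):
        F (q4 ↔ ¬q1): β-rule — branch into T q4, F ¬q1  //  F q4, T ¬q1.
          branch 1.2.1 (add T q4, F ¬q1):
            × closes — contains both q4 and ¬q4.
          branch 1.2.2 (add F q4, T ¬q1):
            T (¬q4 → q3): β-rule — branch into F ¬q4  //  T q3.
              branch 1.2.2.1 (add F ¬q4):
                × closes — contains both q4 and ¬q4.
              branch 1.2.2.2 (add T q3):
                T (¬q3 → ¬q1): β-rule — branch into F ¬q3  //  T ¬q1.
                  branch 1.2.2.2.1 (add F ¬q3):
                    F (q3 ∧ ¬q2): β-rule — branch into F q3  //  F ¬q2.
                      branch 1.2.2.2.1.1 (add F q3):
                        × closes — contains both q3 and ¬q3.
                      branch 1.2.2.2.1.2 (add F ¬q2):
                        × closes — contains both q2 and ¬q2.
                  branch 1.2.2.2.2 (add T ¬q1):
                    F (q3 ∧ ¬q2): β-rule — branch into F q3  //  F ¬q2.
                      branch 1.2.2.2.2.1 (add F q3):
                        × closes — contains both q3 and ¬q3.
                      branch 1.2.2.2.2.2 (add F ¬q2):
                        × closes — contains both q2 and ¬q2.
  branch 2 (add F (¬q4 ∧ ((¬q4 → q3) ∧ (¬q3 → ¬q1))), T (q4 ↔ ¬q1)):
    F (¬q1 ∧ (q3 ∧ ¬q2)): β-rule — branch into F ¬q1  //  F (q3 ∧ ¬q2).
      branch 2.1 (add F ¬q1):
        F (¬q4 ∧ ((¬q4 → q3) ∧ (¬q3 → ¬q1))): β-rule — branch into F ¬q4  //  F ((¬q4 → q3) ∧ (¬q3 → ¬q1)).
          branch 2.1.1 (add F ¬q4):
            T (q4 ↔ ¬q1): β-rule — branch into T q4, T ¬q1  //  F q4, F ¬q1.
              branch 2.1.1.1 (add T q4, T ¬q1):
                × closes — contains both q1 and ¬q1.
              branch 2.1.1.2 (add F q4, F ¬q1):
                × closes — contains both q4 and ¬q4.
          branch 2.1.2 (add F ((¬q4 → q3) ∧ (¬q3 → ¬q1))):
            T (q4 ↔ ¬q1): β-rule — branch into T q4, T ¬q1  //  F q4, F ¬q1.
              branch 2.1.2.1 (add T q4, T ¬q1):
                × closes — contains both q1 and ¬q1.
              branch 2.1.2.2 (add F q4, F ¬q1):
                F ((¬q4 → q3) ∧ (¬q3 → ¬q1)): β-rule — branch into F (¬q4 → q3)  //  F (¬q3 → ¬q1).
                  branch 2.1.2.2.1 (add F (¬q4 → q3)):
                    F (¬q4 → q3): α-rule — add T ¬q4, F q3.
                    ○ open, literals {q1=T, q2=F, q3=F, q4=F}.
                  branch 2.1.2.2.2 (add F (¬q3 → ¬q1)):
                    F (¬q3 → ¬q1): α-rule — add T ¬q3, F ¬q1.
                    ○ open, literals {q1=T, q2=F, q3=F, q4=F}.
      branch 2.2 (add F (q3 ∧ ¬q2)):
        F (¬q4 ∧ ((¬q4 → q3) ∧ (¬q3 → ¬q1))): β-rule — branch into F ¬q4  //  F ((¬q4 → q3) ∧ (¬q3 → ¬q1)).
          branch 2.2.1 (add F ¬q4):
            T (q4 ↔ ¬q1): β-rule — branch into T q4, T ¬q1  //  F q4, F ¬q1.
              branch 2.2.1.1 (add T q4, T ¬q1):
                F (q3 ∧ ¬q2): β-rule — branch into F q3  //  F ¬q2.
                  branch 2.2.1.1.1 (add F q3):
                    ○ open, literals {q1=F, q2=F, q3=F, q4=T}.
                  branch 2.2.1.1.2 (add F ¬q2):
                    × closes — contains both q2 and ¬q2.
              branch 2.2.1.2 (add F q4, F ¬q1):
                × closes — contains both q4 and ¬q4.
          branch 2.2.2 (add F ((¬q4 → q3) ∧ (¬q3 → ¬q1))):
            T (q4 ↔ ¬q1): β-rule — branch into T q4, T ¬q1  //  F q4, F ¬q1.
              branch 2.2.2.1 (add T q4, T ¬q1):
                F (q3 ∧ ¬q2): β-rule — branch into F q3  //  F ¬q2.
                  branch 2.2.2.1.1 (add F q3):
                    F ((¬q4 → q3) ∧ (¬q3 → ¬q1)): β-rule — branch into F (¬q4 → q3)  //  F (¬q3 → ¬q1).
                      branch 2.2.2.1.1.1 (add F (¬q4 → q3)):
                        F (¬q4 → q3): α-rule — add T ¬q4, F q3.
                        × closes — contains both q4 and ¬q4.
                      branch 2.2.2.1.1.2 (add F (¬q3 → ¬q1)):
                        F (¬q3 → ¬q1): α-rule — add T ¬q3, F ¬q1.
                        × closes — contains both q1 and ¬q1.
                  branch 2.2.2.1.2 (add F ¬q2):
                    × closes — contains both q2 and ¬q2.
              branch 2.2.2.2 (add F q4, F ¬q1):
                F (q3 ∧ ¬q2): β-rule — branch into F q3  //  F ¬q2.
                  branch 2.2.2.2.1 (add F q3):
                    F ((¬q4 → q3) ∧ (¬q3 → ¬q1)): β-rule — branch into F (¬q4 → q3)  //  F (¬q3 → ¬q1).
                      branch 2.2.2.2.1.1 (add F (¬q4 → q3)):
                        F (¬q4 → q3): α-rule — add T ¬q4, F q3.
                        ○ open, literals {q1=T, q2=F, q3=F, q4=F}.
                      branch 2.2.2.2.1.2 (add F (¬q3 → ¬q1)):
                        F (¬q3 → ¬q1): α-rule — add T ¬q3, F ¬q1.
                        ○ open, literals {q1=T, q2=F, q3=F, q4=F}.
                  branch 2.2.2.2.2 (add F ¬q2):
                    × closes — contains both q2 and ¬q2.
17 branches closed, 5 open.
An open branch gives a countermodel: q1=T, q2=F, q3=F, q4=F (unmentioned atoms arbitrary); under it the original formula is false.

Not valid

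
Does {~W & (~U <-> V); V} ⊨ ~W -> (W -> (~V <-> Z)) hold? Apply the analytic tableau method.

Initial set: {(~W & (~U <-> V)); V; ~(~W -> (W -> (~V <-> Z)))}.
(~W & (~U <-> V)): α-rule — add ~W, (~U <-> V).
~(~W -> (W -> (~V <-> Z))): α-rule — add ~W, ~(W -> (~V <-> Z)).
~(W -> (~V <-> Z)): α-rule — add W, ~(~V <-> Z).
× closes — contains both W and ~W.
All 1 branch closes.
Every branch closed, so the premises entail the conclusion.

Yes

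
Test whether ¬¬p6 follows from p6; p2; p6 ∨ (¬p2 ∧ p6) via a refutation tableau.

Initial set: {p6; p2; (p6 ∨ (¬p2 ∧ p6)); ¬¬¬p6}.
¬¬¬p6: drop double negation, giving ¬p6.
× closes — contains both p6 and ¬p6.
All 1 branch closes.
Every branch closed, so the premises entail the conclusion.

Yes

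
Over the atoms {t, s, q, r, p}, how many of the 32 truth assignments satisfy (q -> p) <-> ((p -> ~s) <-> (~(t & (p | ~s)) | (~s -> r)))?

Initial set: {((q -> p) <-> ((p -> ~s) <-> (~(t & (p | ~s)) | (~s -> r))))}.
((q -> p) <-> ((p -> ~s) <-> (~(t & (p | ~s)) | (~s -> r)))): β-rule — branch into (q -> p), ((p -> ~s) <-> (~(t & (p | ~s)) | (~s -> r)))  //  ~(q -> p), ~((p -> ~s) <-> (~(t & (p | ~s)) | (~s -> r))).
  branch 1 (add (q -> p), ((p -> ~s) <-> (~(t & (p | ~s)) | (~s -> r)))):
    (q -> p): β-rule — branch into ~q  //  p.
      branch 1.1 (add ~q):
        ((p -> ~s) <-> (~(t & (p | ~s)) | (~s -> r))): β-rule — branch into (p -> ~s), (~(t & (p | ~s)) | (~s -> r))  //  ~(p -> ~s), ~(~(t & (p | ~s)) | (~s -> r)).
          branch 1.1.1 (add (p -> ~s), (~(t & (p | ~s)) | (~s -> r))):
            (p -> ~s): β-rule — branch into ~p  //  ~s.
              branch 1.1.1.1 (add ~p):
                (~(t & (p | ~s)) | (~s -> r)): β-rule — branch into ~(t & (p | ~s))  //  (~s -> r).
                  branch 1.1.1.1.1 (add ~(t & (p | ~s))):
                    ~(t & (p | ~s)): β-rule — branch into ~t  //  ~(p | ~s).
                      branch 1.1.1.1.1.1 (add ~t):
                        ○ open, literals {p=F, q=F, t=F}.
                      branch 1.1.1.1.1.2 (add ~(p | ~s)):
                        ~(p | ~s): α-rule — add ~p, ~~s.
                        ○ open, literals {p=F, q=F, s=T}.
                  branch 1.1.1.1.2 (add (~s -> r)):
                    (~s -> r): β-rule — branch into ~~s  //  r.
                      branch 1.1.1.1.2.1 (add ~~s):
                        ○ open, literals {p=F, q=F, s=T}.
                      branch 1.1.1.1.2.2 (add r):
                        ○ open, literals {p=F, q=F, r=T}.
              branch 1.1.1.2 (add ~s):
                (~(t & (p | ~s)) | (~s -> r)): β-rule — branch into ~(t & (p | ~s))  //  (~s -> r).
                  branch 1.1.1.2.1 (add ~(t & (p | ~s))):
                    ~(t & (p | ~s)): β-rule — branch into ~t  //  ~(p | ~s).
                      branch 1.1.1.2.1.1 (add ~t):
                        ○ open, literals {q=F, s=F, t=F}.
                      branch 1.1.1.2.1.2 (add ~(p | ~s)):
                        ~(p | ~s): α-rule — add ~p, ~~s.
                        × closes — contains both s and ~s.
                  branch 1.1.1.2.2 (add (~s -> r)):
                    (~s -> r): β-rule — branch into ~~s  //  r.
                      branch 1.1.1.2.2.1 (add ~~s):
                        × closes — contains both s and ~s.
                      branch 1.1.1.2.2.2 (add r):
                        ○ open, literals {q=F, r=T, s=F}.
          branch 1.1.2 (add ~(p -> ~s), ~(~(t & (p | ~s)) | (~s -> r))):
            ~(p -> ~s): α-rule — add p, ~~s.
            ~(~(t & (p | ~s)) | (~s -> r)): α-rule — add ~~(t & (p | ~s)), ~(~s -> r).
            ~~(t & (p | ~s)): α-rule — add t, (p | ~s).
            ~(~s -> r): α-rule — add ~s, ~r.
            × closes — contains both s and ~s.
      branch 1.2 (add p):
        ((p -> ~s) <-> (~(t & (p | ~s)) | (~s -> r))): β-rule — branch into (p -> ~s), (~(t & (p | ~s)) | (~s -> r))  //  ~(p -> ~s), ~(~(t & (p | ~s)) | (~s -> r)).
          branch 1.2.1 (add (p -> ~s), (~(t & (p | ~s)) | (~s -> r))):
            (p -> ~s): β-rule — branch into ~p  //  ~s.
              branch 1.2.1.1 (add ~p):
                × closes — contains both p and ~p.
              branch 1.2.1.2 (add ~s):
                (~(t & (p | ~s)) | (~s -> r)): β-rule — branch into ~(t & (p | ~s))  //  (~s -> r).
                  branch 1.2.1.2.1 (add ~(t & (p | ~s))):
                    ~(t & (p | ~s)): β-rule — branch into ~t  //  ~(p | ~s).
                      branch 1.2.1.2.1.1 (add ~t):
                        ○ open, literals {p=T, s=F, t=F}.
                      branch 1.2.1.2.1.2 (add ~(p | ~s)):
                        ~(p | ~s): α-rule — add ~p, ~~s.
                        × closes — contains both p and ~p.
                  branch 1.2.1.2.2 (add (~s -> r)):
                    (~s -> r): β-rule — branch into ~~s  //  r.
                      branch 1.2.1.2.2.1 (add ~~s):
                        × closes — contains both s and ~s.
                      branch 1.2.1.2.2.2 (add r):
                        ○ open, literals {p=T, r=T, s=F}.
          branch 1.2.2 (add ~(p -> ~s), ~(~(t & (p | ~s)) | (~s -> r))):
            ~(p -> ~s): α-rule — add p, ~~s.
            ~(~(t & (p | ~s)) | (~s -> r)): α-rule — add ~~(t & (p | ~s)), ~(~s -> r).
            ~~(t & (p | ~s)): α-rule — add t, (p | ~s).
            ~(~s -> r): α-rule — add ~s, ~r.
            × closes — contains both s and ~s.
  branch 2 (add ~(q -> p), ~((p -> ~s) <-> (~(t & (p | ~s)) | (~s -> r)))):
    ~(q -> p): α-rule — add q, ~p.
    ~((p -> ~s) <-> (~(t & (p | ~s)) | (~s -> r))): β-rule — branch into (p -> ~s), ~(~(t & (p | ~s)) | (~s -> r))  //  ~(p -> ~s), (~(t & (p | ~s)) | (~s -> r)).
      branch 2.1 (add (p -> ~s), ~(~(t & (p | ~s)) | (~s -> r))):
        ~(~(t & (p | ~s)) | (~s -> r)): α-rule — add ~~(t & (p | ~s)), ~(~s -> r).
        ~~(t & (p | ~s)): α-rule — add t, (p | ~s).
        ~(~s -> r): α-rule — add ~s, ~r.
        (p -> ~s): β-rule — branch into ~p  //  ~s.
          branch 2.1.1 (add ~p):
            (p | ~s): β-rule — branch into p  //  ~s.
              branch 2.1.1.1 (add p):
                × closes — contains both p and ~p.
              branch 2.1.1.2 (add ~s):
                ○ open, literals {p=F, q=T, r=F, s=F, t=T}.
          branch 2.1.2 (add ~s):
            (p | ~s): β-rule — branch into p  //  ~s.
              branch 2.1.2.1 (add p):
                × closes — contains both p and ~p.
              branch 2.1.2.2 (add ~s):
                ○ open, literals {p=F, q=T, r=F, s=F, t=T}.
      branch 2.2 (add ~(p -> ~s), (~(t & (p | ~s)) | (~s -> r))):
        ~(p -> ~s): α-rule — add p, ~~s.
        × closes — contains both p and ~p.
10 branches closed, 10 open.
Each open branch fixes some atoms; the unmentioned ones are free. Counting distinct full assignments: branch {p=F, q=F, t=F} (s, r) contributes 4 new; branch {p=F, q=F, s=T} (t, r) contributes 2 new; branch {p=F, q=F, s=T} (t, r) contributes 0 new; branch {p=F, q=F, r=T} (t, s) contributes 1 new; branch {q=F, s=F, t=F} (r, p) contributes 2 new; branch {q=F, r=T, s=F} (t, p) contributes 1 new; branch {p=T, s=F, t=F} (q, r) contributes 2 new; branch {p=T, r=T, s=F} (t, q) contributes 1 new; branch {p=F, q=T, r=F, s=F, t=T} (none free) contributes 1 new; branch {p=F, q=T, r=F, s=F, t=T} (none free) contributes 0 new. Total: 14.

14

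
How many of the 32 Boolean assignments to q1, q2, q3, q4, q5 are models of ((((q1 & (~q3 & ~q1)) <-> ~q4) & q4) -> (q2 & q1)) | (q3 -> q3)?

Initial set: {T (((((q1 & (~q3 & ~q1)) <-> ~q4) & q4) -> (q2 & q1)) | (q3 -> q3))}.
T (((((q1 & (~q3 & ~q1)) <-> ~q4) & q4) -> (q2 & q1)) | (q3 -> q3)): β-rule — branch into T ((((q1 & (~q3 & ~q1)) <-> ~q4) & q4) -> (q2 & q1))  //  T (q3 -> q3).
  branch 1 (add T ((((q1 & (~q3 & ~q1)) <-> ~q4) & q4) -> (q2 & q1))):
    T ((((q1 & (~q3 & ~q1)) <-> ~q4) & q4) -> (q2 & q1)): β-rule — branch into F (((q1 & (~q3 & ~q1)) <-> ~q4) & q4)  //  T (q2 & q1).
      branch 1.1 (add F (((q1 & (~q3 & ~q1)) <-> ~q4) & q4)):
        F (((q1 & (~q3 & ~q1)) <-> ~q4) & q4): β-rule — branch into F ((q1 & (~q3 & ~q1)) <-> ~q4)  //  F q4.
          branch 1.1.1 (add F ((q1 & (~q3 & ~q1)) <-> ~q4)):
            F ((q1 & (~q3 & ~q1)) <-> ~q4): β-rule — branch into T (q1 & (~q3 & ~q1)), F ~q4  //  F (q1 & (~q3 & ~q1)), T ~q4.
              branch 1.1.1.1 (add T (q1 & (~q3 & ~q1)), F ~q4):
                T (q1 & (~q3 & ~q1)): α-rule — add T q1, T (~q3 & ~q1).
                T (~q3 & ~q1): α-rule — add T ~q3, T ~q1.
                × closes — contains both q1 and ~q1.
              branch 1.1.1.2 (add F (q1 & (~q3 & ~q1)), T ~q4):
                F (q1 & (~q3 & ~q1)): β-rule — branch into F q1  //  F (~q3 & ~q1).
                  branch 1.1.1.2.1 (add F q1):
                    ○ open, literals {q1=false, q4=false}.
                  branch 1.1.1.2.2 (add F (~q3 & ~q1)):
                    F (~q3 & ~q1): β-rule — branch into F ~q3  //  F ~q1.
                      branch 1.1.1.2.2.1 (add F ~q3):
                        ○ open, literals {q3=true, q4=false}.
                      branch 1.1.1.2.2.2 (add F ~q1):
                        ○ open, literals {q1=true, q4=false}.
          branch 1.1.2 (add F q4):
            ○ open, literals {q4=false}.
      branch 1.2 (add T (q2 & q1)):
        T (q2 & q1): α-rule — add T q2, T q1.
        ○ open, literals {q1=true, q2=true}.
  branch 2 (add T (q3 -> q3)):
    T (q3 -> q3): β-rule — branch into F q3  //  T q3.
      branch 2.1 (add F q3):
        ○ open, literals {q3=false}.
      branch 2.2 (add T q3):
        ○ open, literals {q3=true}.
1 branch closed, 7 open.
Each open branch fixes some atoms; the unmentioned ones are free. Counting distinct full assignments: branch {q1=false, q4=false} (q2, q3, q5) contributes 8 new; branch {q3=true, q4=false} (q1, q2, q5) contributes 4 new; branch {q1=true, q4=false} (q2, q3, q5) contributes 4 new; branch {q4=false} (q1, q2, q3, q5) contributes 0 new; branch {q1=true, q2=true} (q3, q4, q5) contributes 4 new; branch {q3=false} (q1, q2, q4, q5) contributes 6 new; branch {q3=true} (q1, q2, q4, q5) contributes 6 new. Total: 32.

32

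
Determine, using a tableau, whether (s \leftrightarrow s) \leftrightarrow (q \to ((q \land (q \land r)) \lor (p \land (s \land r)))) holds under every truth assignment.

Not valid

Assume the negation and expand:
Initial set: {\lnot ((s \leftrightarrow s) \leftrightarrow (q \to ((q \land (q \land r)) \lor (p \land (s \land r)))))}.
\lnot ((s \leftrightarrow s) \leftrightarrow (q \to ((q \land (q \land r)) \lor (p \land (s \land r))))): β-rule — branch into (s \leftrightarrow s), \lnot (q \to ((q \land (q \land r)) \lor (p \land (s \land r))))  //  \lnot (s \leftrightarrow s), (q \to ((q \land (q \land r)) \lor (p \land (s \land r)))).
  branch 1 (add (s \leftrightarrow s), \lnot (q \to ((q \land (q \land r)) \lor (p \land (s \land r))))):
    \lnot (q \to ((q \land (q \land r)) \lor (p \land (s \land r)))): α-rule — add q, \lnot ((q \land (q \land r)) \lor (p \land (s \land r))).
    \lnot ((q \land (q \land r)) \lor (p \land (s \land r))): α-rule — add \lnot (q \land (q \land r)), \lnot (p \land (s \land r)).
    (s \leftrightarrow s): β-rule — branch into s, s  //  \lnot s, \lnot s.
      branch 1.1 (add s, s):
        \lnot (q \land (q \land r)): β-rule — branch into \lnot q  //  \lnot (q \land r).
          branch 1.1.1 (add \lnot q):
            × closes — contains both q and \lnot q.
          branch 1.1.2 (add \lnot (q \land r)):
            \lnot (p \land (s \land r)): β-rule — branch into \lnot p  //  \lnot (s \land r).
              branch 1.1.2.1 (add \lnot p):
                \lnot (q \land r): β-rule — branch into \lnot q  //  \lnot r.
                  branch 1.1.2.1.1 (add \lnot q):
                    × closes — contains both q and \lnot q.
                  branch 1.1.2.1.2 (add \lnot r):
                    ○ open, literals {p=F, q=T, r=F, s=T}.
              branch 1.1.2.2 (add \lnot (s \land r)):
                \lnot (q \land r): β-rule — branch into \lnot q  //  \lnot r.
                  branch 1.1.2.2.1 (add \lnot q):
                    × closes — contains both q and \lnot q.
                  branch 1.1.2.2.2 (add \lnot r):
                    \lnot (s \land r): β-rule — branch into \lnot s  //  \lnot r.
                      branch 1.1.2.2.2.1 (add \lnot s):
                        × closes — contains both s and \lnot s.
                      branch 1.1.2.2.2.2 (add \lnot r):
                        ○ open, literals {q=T, r=F, s=T}.
      branch 1.2 (add \lnot s, \lnot s):
        \lnot (q \land (q \land r)): β-rule — branch into \lnot q  //  \lnot (q \land r).
          branch 1.2.1 (add \lnot q):
            × closes — contains both q and \lnot q.
          branch 1.2.2 (add \lnot (q \land r)):
            \lnot (p \land (s \land r)): β-rule — branch into \lnot p  //  \lnot (s \land r).
              branch 1.2.2.1 (add \lnot p):
                \lnot (q \land r): β-rule — branch into \lnot q  //  \lnot r.
                  branch 1.2.2.1.1 (add \lnot q):
                    × closes — contains both q and \lnot q.
                  branch 1.2.2.1.2 (add \lnot r):
                    ○ open, literals {p=F, q=T, r=F, s=F}.
              branch 1.2.2.2 (add \lnot (s \land r)):
                \lnot (q \land r): β-rule — branch into \lnot q  //  \lnot r.
                  branch 1.2.2.2.1 (add \lnot q):
                    × closes — contains both q and \lnot q.
                  branch 1.2.2.2.2 (add \lnot r):
                    \lnot (s \land r): β-rule — branch into \lnot s  //  \lnot r.
                      branch 1.2.2.2.2.1 (add \lnot s):
                        ○ open, literals {q=T, r=F, s=F}.
                      branch 1.2.2.2.2.2 (add \lnot r):
                        ○ open, literals {q=T, r=F, s=F}.
  branch 2 (add \lnot (s \leftrightarrow s), (q \to ((q \land (q \land r)) \lor (p \land (s \land r))))):
    \lnot (s \leftrightarrow s): β-rule — branch into s, \lnot s  //  \lnot s, s.
      branch 2.1 (add s, \lnot s):
        × closes — contains both s and \lnot s.
      branch 2.2 (add \lnot s, s):
        × closes — contains both s and \lnot s.
9 branches closed, 5 open.
An open branch gives a countermodel: p=F, q=T, r=F, s=T (unmentioned atoms arbitrary); under it the original formula is false.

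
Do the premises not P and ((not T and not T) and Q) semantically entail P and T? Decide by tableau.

Initial set: {(not P and ((not T and not T) and Q)); not (P and T)}.
(not P and ((not T and not T) and Q)): α-rule — add not P, ((not T and not T) and Q).
((not T and not T) and Q): α-rule — add (not T and not T), Q.
(not T and not T): α-rule — add not T, not T.
not (P and T): β-rule — branch into not P  //  not T.
  branch 1 (add not P):
    ○ open, literals {P=0, Q=1, T=0}.
  branch 2 (add not T):
    ○ open, literals {P=0, Q=1, T=0}.
0 branches closed, 2 open.
An open branch gives a countermodel: P=0, Q=1, T=0 (unmentioned atoms arbitrary); the premises hold there but the conclusion fails.

No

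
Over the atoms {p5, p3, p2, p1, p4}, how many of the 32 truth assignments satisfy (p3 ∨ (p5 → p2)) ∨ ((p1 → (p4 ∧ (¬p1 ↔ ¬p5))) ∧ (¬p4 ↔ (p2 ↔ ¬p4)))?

Initial set: {T ((p3 ∨ (p5 → p2)) ∨ ((p1 → (p4 ∧ (¬p1 ↔ ¬p5))) ∧ (¬p4 ↔ (p2 ↔ ¬p4))))}.
T ((p3 ∨ (p5 → p2)) ∨ ((p1 → (p4 ∧ (¬p1 ↔ ¬p5))) ∧ (¬p4 ↔ (p2 ↔ ¬p4)))): β-rule — branch into T (p3 ∨ (p5 → p2))  //  T ((p1 → (p4 ∧ (¬p1 ↔ ¬p5))) ∧ (¬p4 ↔ (p2 ↔ ¬p4))).
  branch 1 (add T (p3 ∨ (p5 → p2))):
    T (p3 ∨ (p5 → p2)): β-rule — branch into T p3  //  T (p5 → p2).
      branch 1.1 (add T p3):
        ○ open, literals {p3=true}.
      branch 1.2 (add T (p5 → p2)):
        T (p5 → p2): β-rule — branch into F p5  //  T p2.
          branch 1.2.1 (add F p5):
            ○ open, literals {p5=false}.
          branch 1.2.2 (add T p2):
            ○ open, literals {p2=true}.
  branch 2 (add T ((p1 → (p4 ∧ (¬p1 ↔ ¬p5))) ∧ (¬p4 ↔ (p2 ↔ ¬p4)))):
    T ((p1 → (p4 ∧ (¬p1 ↔ ¬p5))) ∧ (¬p4 ↔ (p2 ↔ ¬p4))): α-rule — add T (p1 → (p4 ∧ (¬p1 ↔ ¬p5))), T (¬p4 ↔ (p2 ↔ ¬p4)).
    T (p1 → (p4 ∧ (¬p1 ↔ ¬p5))): β-rule — branch into F p1  //  T (p4 ∧ (¬p1 ↔ ¬p5)).
      branch 2.1 (add F p1):
        T (¬p4 ↔ (p2 ↔ ¬p4)): β-rule — branch into T ¬p4, T (p2 ↔ ¬p4)  //  F ¬p4, F (p2 ↔ ¬p4).
          branch 2.1.1 (add T ¬p4, T (p2 ↔ ¬p4)):
            T (p2 ↔ ¬p4): β-rule — branch into T p2, T ¬p4  //  F p2, F ¬p4.
              branch 2.1.1.1 (add T p2, T ¬p4):
                ○ open, literals {p1=false, p2=true, p4=false}.
              branch 2.1.1.2 (add F p2, F ¬p4):
                × closes — contains both p4 and ¬p4.
          branch 2.1.2 (add F ¬p4, F (p2 ↔ ¬p4)):
            F (p2 ↔ ¬p4): β-rule — branch into T p2, F ¬p4  //  F p2, T ¬p4.
              branch 2.1.2.1 (add T p2, F ¬p4):
                ○ open, literals {p1=false, p2=true, p4=true}.
              branch 2.1.2.2 (add F p2, T ¬p4):
                × closes — contains both p4 and ¬p4.
      branch 2.2 (add T (p4 ∧ (¬p1 ↔ ¬p5))):
        T (p4 ∧ (¬p1 ↔ ¬p5)): α-rule — add T p4, T (¬p1 ↔ ¬p5).
        T (¬p4 ↔ (p2 ↔ ¬p4)): β-rule — branch into T ¬p4, T (p2 ↔ ¬p4)  //  F ¬p4, F (p2 ↔ ¬p4).
          branch 2.2.1 (add T ¬p4, T (p2 ↔ ¬p4)):
            × closes — contains both p4 and ¬p4.
          branch 2.2.2 (add F ¬p4, F (p2 ↔ ¬p4)):
            T (¬p1 ↔ ¬p5): β-rule — branch into T ¬p1, T ¬p5  //  F ¬p1, F ¬p5.
              branch 2.2.2.1 (add T ¬p1, T ¬p5):
                F (p2 ↔ ¬p4): β-rule — branch into T p2, F ¬p4  //  F p2, T ¬p4.
                  branch 2.2.2.1.1 (add T p2, F ¬p4):
                    ○ open, literals {p1=false, p2=true, p4=true, p5=false}.
                  branch 2.2.2.1.2 (add F p2, T ¬p4):
                    × closes — contains both p4 and ¬p4.
              branch 2.2.2.2 (add F ¬p1, F ¬p5):
                F (p2 ↔ ¬p4): β-rule — branch into T p2, F ¬p4  //  F p2, T ¬p4.
                  branch 2.2.2.2.1 (add T p2, F ¬p4):
                    ○ open, literals {p1=true, p2=true, p4=true, p5=true}.
                  branch 2.2.2.2.2 (add F p2, T ¬p4):
                    × closes — contains both p4 and ¬p4.
5 branches closed, 7 open.
Each open branch fixes some atoms; the unmentioned ones are free. Counting distinct full assignments: branch {p3=true} (p5, p2, p1, p4) contributes 16 new; branch {p5=false} (p3, p2, p1, p4) contributes 8 new; branch {p2=true} (p5, p3, p1, p4) contributes 4 new; branch {p1=false, p2=true, p4=false} (p5, p3) contributes 0 new; branch {p1=false, p2=true, p4=true} (p5, p3) contributes 0 new; branch {p1=false, p2=true, p4=true, p5=false} (p3) contributes 0 new; branch {p1=true, p2=true, p4=true, p5=true} (p3) contributes 0 new. Total: 28.

28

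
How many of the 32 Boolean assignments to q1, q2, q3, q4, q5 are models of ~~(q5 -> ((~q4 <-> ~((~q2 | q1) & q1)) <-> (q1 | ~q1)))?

24

Initial set: {~~(q5 -> ((~q4 <-> ~((~q2 | q1) & q1)) <-> (q1 | ~q1)))}.
~~(q5 -> ((~q4 <-> ~((~q2 | q1) & q1)) <-> (q1 | ~q1))): drop double negation, giving (q5 -> ((~q4 <-> ~((~q2 | q1) & q1)) <-> (q1 | ~q1))).
(q5 -> ((~q4 <-> ~((~q2 | q1) & q1)) <-> (q1 | ~q1))): β-rule — branch into ~q5  //  ((~q4 <-> ~((~q2 | q1) & q1)) <-> (q1 | ~q1)).
  branch 1 (add ~q5):
    ○ open, literals {q5=F}.
  branch 2 (add ((~q4 <-> ~((~q2 | q1) & q1)) <-> (q1 | ~q1))):
    ((~q4 <-> ~((~q2 | q1) & q1)) <-> (q1 | ~q1)): β-rule — branch into (~q4 <-> ~((~q2 | q1) & q1)), (q1 | ~q1)  //  ~(~q4 <-> ~((~q2 | q1) & q1)), ~(q1 | ~q1).
      branch 2.1 (add (~q4 <-> ~((~q2 | q1) & q1)), (q1 | ~q1)):
        (~q4 <-> ~((~q2 | q1) & q1)): β-rule — branch into ~q4, ~((~q2 | q1) & q1)  //  ~~q4, ~~((~q2 | q1) & q1).
          branch 2.1.1 (add ~q4, ~((~q2 | q1) & q1)):
            (q1 | ~q1): β-rule — branch into q1  //  ~q1.
              branch 2.1.1.1 (add q1):
                ~((~q2 | q1) & q1): β-rule — branch into ~(~q2 | q1)  //  ~q1.
                  branch 2.1.1.1.1 (add ~(~q2 | q1)):
                    ~(~q2 | q1): α-rule — add ~~q2, ~q1.
                    × closes — contains both q1 and ~q1.
                  branch 2.1.1.1.2 (add ~q1):
                    × closes — contains both q1 and ~q1.
              branch 2.1.1.2 (add ~q1):
                ~((~q2 | q1) & q1): β-rule — branch into ~(~q2 | q1)  //  ~q1.
                  branch 2.1.1.2.1 (add ~(~q2 | q1)):
                    ~(~q2 | q1): α-rule — add ~~q2, ~q1.
                    ○ open, literals {q1=F, q2=T, q4=F}.
                  branch 2.1.1.2.2 (add ~q1):
                    ○ open, literals {q1=F, q4=F}.
          branch 2.1.2 (add ~~q4, ~~((~q2 | q1) & q1)):
            ~~((~q2 | q1) & q1): α-rule — add (~q2 | q1), q1.
            (q1 | ~q1): β-rule — branch into q1  //  ~q1.
              branch 2.1.2.1 (add q1):
                (~q2 | q1): β-rule — branch into ~q2  //  q1.
                  branch 2.1.2.1.1 (add ~q2):
                    ○ open, literals {q1=T, q2=F, q4=T}.
                  branch 2.1.2.1.2 (add q1):
                    ○ open, literals {q1=T, q4=T}.
              branch 2.1.2.2 (add ~q1):
                × closes — contains both q1 and ~q1.
      branch 2.2 (add ~(~q4 <-> ~((~q2 | q1) & q1)), ~(q1 | ~q1)):
        ~(q1 | ~q1): α-rule — add ~q1, ~~q1.
        × closes — contains both q1 and ~q1.
4 branches closed, 5 open.
Each open branch fixes some atoms; the unmentioned ones are free. Counting distinct full assignments: branch {q5=F} (q1, q2, q3, q4) contributes 16 new; branch {q1=F, q2=T, q4=F} (q3, q5) contributes 2 new; branch {q1=F, q4=F} (q2, q3, q5) contributes 2 new; branch {q1=T, q2=F, q4=T} (q3, q5) contributes 2 new; branch {q1=T, q4=T} (q2, q3, q5) contributes 2 new. Total: 24.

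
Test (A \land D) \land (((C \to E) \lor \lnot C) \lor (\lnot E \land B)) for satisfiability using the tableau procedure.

Satisfiable

Initial set: {((A \land D) \land (((C \to E) \lor \lnot C) \lor (\lnot E \land B)))}.
((A \land D) \land (((C \to E) \lor \lnot C) \lor (\lnot E \land B))): α-rule — add (A \land D), (((C \to E) \lor \lnot C) \lor (\lnot E \land B)).
(A \land D): α-rule — add A, D.
(((C \to E) \lor \lnot C) \lor (\lnot E \land B)): β-rule — branch into ((C \to E) \lor \lnot C)  //  (\lnot E \land B).
  branch 1 (add ((C \to E) \lor \lnot C)):
    ((C \to E) \lor \lnot C): β-rule — branch into (C \to E)  //  \lnot C.
      branch 1.1 (add (C \to E)):
        (C \to E): β-rule — branch into \lnot C  //  E.
          branch 1.1.1 (add \lnot C):
            ○ open, literals {A=T, C=F, D=T}.
          branch 1.1.2 (add E):
            ○ open, literals {A=T, D=T, E=T}.
      branch 1.2 (add \lnot C):
        ○ open, literals {A=T, C=F, D=T}.
  branch 2 (add (\lnot E \land B)):
    (\lnot E \land B): α-rule — add \lnot E, B.
    ○ open, literals {A=T, B=T, D=T, E=F}.
0 branches closed, 4 open.
An open branch gives a satisfying assignment: A=T, C=F, D=T.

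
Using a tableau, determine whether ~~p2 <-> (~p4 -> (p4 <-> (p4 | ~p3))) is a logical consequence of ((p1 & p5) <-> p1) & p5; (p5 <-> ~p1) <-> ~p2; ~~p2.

Initial set: {(((p1 & p5) <-> p1) & p5); ((p5 <-> ~p1) <-> ~p2); ~~p2; ~(~~p2 <-> (~p4 -> (p4 <-> (p4 | ~p3))))}.
(((p1 & p5) <-> p1) & p5): α-rule — add ((p1 & p5) <-> p1), p5.
~~p2: drop double negation, giving p2.
((p5 <-> ~p1) <-> ~p2): β-rule — branch into (p5 <-> ~p1), ~p2  //  ~(p5 <-> ~p1), ~~p2.
  branch 1 (add (p5 <-> ~p1), ~p2):
    × closes — contains both p2 and ~p2.
  branch 2 (add ~(p5 <-> ~p1), ~~p2):
    ~(~~p2 <-> (~p4 -> (p4 <-> (p4 | ~p3)))): β-rule — branch into ~~p2, ~(~p4 -> (p4 <-> (p4 | ~p3)))  //  ~~~p2, (~p4 -> (p4 <-> (p4 | ~p3))).
      branch 2.1 (add ~~p2, ~(~p4 -> (p4 <-> (p4 | ~p3)))):
        ~~p2: drop double negation, giving p2.
        ~(~p4 -> (p4 <-> (p4 | ~p3))): α-rule — add ~p4, ~(p4 <-> (p4 | ~p3)).
        ((p1 & p5) <-> p1): β-rule — branch into (p1 & p5), p1  //  ~(p1 & p5), ~p1.
          branch 2.1.1 (add (p1 & p5), p1):
            (p1 & p5): α-rule — add p1, p5.
            ~(p5 <-> ~p1): β-rule — branch into p5, ~~p1  //  ~p5, ~p1.
              branch 2.1.1.1 (add p5, ~~p1):
                ~(p4 <-> (p4 | ~p3)): β-rule — branch into p4, ~(p4 | ~p3)  //  ~p4, (p4 | ~p3).
                  branch 2.1.1.1.1 (add p4, ~(p4 | ~p3)):
                    × closes — contains both p4 and ~p4.
                  branch 2.1.1.1.2 (add ~p4, (p4 | ~p3)):
                    (p4 | ~p3): β-rule — branch into p4  //  ~p3.
                      branch 2.1.1.1.2.1 (add p4):
                        × closes — contains both p4 and ~p4.
                      branch 2.1.1.1.2.2 (add ~p3):
                        ○ open, literals {p1=1, p2=1, p3=0, p4=0, p5=1}.
              branch 2.1.1.2 (add ~p5, ~p1):
                × closes — contains both p5 and ~p5.
          branch 2.1.2 (add ~(p1 & p5), ~p1):
            ~(p5 <-> ~p1): β-rule — branch into p5, ~~p1  //  ~p5, ~p1.
              branch 2.1.2.1 (add p5, ~~p1):
                × closes — contains both p1 and ~p1.
              branch 2.1.2.2 (add ~p5, ~p1):
                × closes — contains both p5 and ~p5.
      branch 2.2 (add ~~~p2, (~p4 -> (p4 <-> (p4 | ~p3)))):
        ~~~p2: drop double negation, giving ~p2.
        × closes — contains both p2 and ~p2.
7 branches closed, 1 open.
An open branch gives a countermodel: p1=1, p2=1, p3=0, p4=0, p5=1 (unmentioned atoms arbitrary); the premises hold there but the conclusion fails.

No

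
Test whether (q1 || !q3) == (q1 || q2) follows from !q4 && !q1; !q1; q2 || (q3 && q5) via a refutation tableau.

No

Initial set: {(!q4 && !q1); !q1; (q2 || (q3 && q5)); !((q1 || !q3) == (q1 || q2))}.
(!q4 && !q1): α-rule — add !q4, !q1.
(q2 || (q3 && q5)): β-rule — branch into q2  //  (q3 && q5).
  branch 1 (add q2):
    !((q1 || !q3) == (q1 || q2)): β-rule — branch into (q1 || !q3), !(q1 || q2)  //  !(q1 || !q3), (q1 || q2).
      branch 1.1 (add (q1 || !q3), !(q1 || q2)):
        !(q1 || q2): α-rule — add !q1, !q2.
        × closes — contains both q2 and !q2.
      branch 1.2 (add !(q1 || !q3), (q1 || q2)):
        !(q1 || !q3): α-rule — add !q1, !!q3.
        (q1 || q2): β-rule — branch into q1  //  q2.
          branch 1.2.1 (add q1):
            × closes — contains both q1 and !q1.
          branch 1.2.2 (add q2):
            ○ open, literals {q1=0, q2=1, q3=1, q4=0}.
  branch 2 (add (q3 && q5)):
    (q3 && q5): α-rule — add q3, q5.
    !((q1 || !q3) == (q1 || q2)): β-rule — branch into (q1 || !q3), !(q1 || q2)  //  !(q1 || !q3), (q1 || q2).
      branch 2.1 (add (q1 || !q3), !(q1 || q2)):
        !(q1 || q2): α-rule — add !q1, !q2.
        (q1 || !q3): β-rule — branch into q1  //  !q3.
          branch 2.1.1 (add q1):
            × closes — contains both q1 and !q1.
          branch 2.1.2 (add !q3):
            × closes — contains both q3 and !q3.
      branch 2.2 (add !(q1 || !q3), (q1 || q2)):
        !(q1 || !q3): α-rule — add !q1, !!q3.
        (q1 || q2): β-rule — branch into q1  //  q2.
          branch 2.2.1 (add q1):
            × closes — contains both q1 and !q1.
          branch 2.2.2 (add q2):
            ○ open, literals {q1=0, q2=1, q3=1, q4=0, q5=1}.
5 branches closed, 2 open.
An open branch gives a countermodel: q1=0, q2=1, q3=1, q4=0 (unmentioned atoms arbitrary); the premises hold there but the conclusion fails.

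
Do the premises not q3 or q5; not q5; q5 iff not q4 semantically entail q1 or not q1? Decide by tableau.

Yes

Initial set: {(not q3 or q5); not q5; (q5 iff not q4); not (q1 or not q1)}.
not (q1 or not q1): α-rule — add not q1, not not q1.
× closes — contains both q1 and not q1.
All 1 branch closes.
Every branch closed, so the premises entail the conclusion.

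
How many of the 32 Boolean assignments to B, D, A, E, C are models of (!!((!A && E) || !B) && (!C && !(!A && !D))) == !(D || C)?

21

Initial set: {((!!((!A && E) || !B) && (!C && !(!A && !D))) == !(D || C))}.
((!!((!A && E) || !B) && (!C && !(!A && !D))) == !(D || C)): β-rule — branch into (!!((!A && E) || !B) && (!C && !(!A && !D))), !(D || C)  //  !(!!((!A && E) || !B) && (!C && !(!A && !D))), !!(D || C).
  branch 1 (add (!!((!A && E) || !B) && (!C && !(!A && !D))), !(D || C)):
    (!!((!A && E) || !B) && (!C && !(!A && !D))): α-rule — add !!((!A && E) || !B), (!C && !(!A && !D)).
    !(D || C): α-rule — add !D, !C.
    !!((!A && E) || !B): drop double negation, giving ((!A && E) || !B).
    (!C && !(!A && !D)): α-rule — add !C, !(!A && !D).
    ((!A && E) || !B): β-rule — branch into (!A && E)  //  !B.
      branch 1.1 (add (!A && E)):
        (!A && E): α-rule — add !A, E.
        !(!A && !D): β-rule — branch into !!A  //  !!D.
          branch 1.1.1 (add !!A):
            × closes — contains both A and !A.
          branch 1.1.2 (add !!D):
            × closes — contains both D and !D.
      branch 1.2 (add !B):
        !(!A && !D): β-rule — branch into !!A  //  !!D.
          branch 1.2.1 (add !!A):
            ○ open, literals {A=1, B=0, C=0, D=0}.
          branch 1.2.2 (add !!D):
            × closes — contains both D and !D.
  branch 2 (add !(!!((!A && E) || !B) && (!C && !(!A && !D))), !!(D || C)):
    !(!!((!A && E) || !B) && (!C && !(!A && !D))): β-rule — branch into !!!((!A && E) || !B)  //  !(!C && !(!A && !D)).
      branch 2.1 (add !!!((!A && E) || !B)):
        !!!((!A && E) || !B): drop double negation, giving !((!A && E) || !B).
        !((!A && E) || !B): α-rule — add !(!A && E), !!B.
        !!(D || C): β-rule — branch into D  //  C.
          branch 2.1.1 (add D):
            !(!A && E): β-rule — branch into !!A  //  !E.
              branch 2.1.1.1 (add !!A):
                ○ open, literals {A=1, B=1, D=1}.
              branch 2.1.1.2 (add !E):
                ○ open, literals {B=1, D=1, E=0}.
          branch 2.1.2 (add C):
            !(!A && E): β-rule — branch into !!A  //  !E.
              branch 2.1.2.1 (add !!A):
                ○ open, literals {A=1, B=1, C=1}.
              branch 2.1.2.2 (add !E):
                ○ open, literals {B=1, C=1, E=0}.
      branch 2.2 (add !(!C && !(!A && !D))):
        !!(D || C): β-rule — branch into D  //  C.
          branch 2.2.1 (add D):
            !(!C && !(!A && !D)): β-rule — branch into !!C  //  !!(!A && !D).
              branch 2.2.1.1 (add !!C):
                ○ open, literals {C=1, D=1}.
              branch 2.2.1.2 (add !!(!A && !D)):
                !!(!A && !D): α-rule — add !A, !D.
                × closes — contains both D and !D.
          branch 2.2.2 (add C):
            !(!C && !(!A && !D)): β-rule — branch into !!C  //  !!(!A && !D).
              branch 2.2.2.1 (add !!C):
                ○ open, literals {C=1}.
              branch 2.2.2.2 (add !!(!A && !D)):
                !!(!A && !D): α-rule — add !A, !D.
                ○ open, literals {A=0, C=1, D=0}.
4 branches closed, 8 open.
Each open branch fixes some atoms; the unmentioned ones are free. Counting distinct full assignments: branch {A=1, B=0, C=0, D=0} (E) contributes 2 new; branch {A=1, B=1, D=1} (E, C) contributes 4 new; branch {B=1, D=1, E=0} (A, C) contributes 2 new; branch {A=1, B=1, C=1} (D, E) contributes 2 new; branch {B=1, C=1, E=0} (D, A) contributes 1 new; branch {C=1, D=1} (B, A, E) contributes 5 new; branch {C=1} (B, D, A, E) contributes 5 new; branch {A=0, C=1, D=0} (B, E) contributes 0 new. Total: 21.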